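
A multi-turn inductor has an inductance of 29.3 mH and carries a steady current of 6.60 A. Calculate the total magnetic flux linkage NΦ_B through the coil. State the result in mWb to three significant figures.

From L = NΦ_B/I, the flux linkage is NΦ_B = LI.
NΦ_B = (2.930×10^-2 H)(6.60 A) = 0.1934 Wb.

NΦ_B ≈ 193 mWb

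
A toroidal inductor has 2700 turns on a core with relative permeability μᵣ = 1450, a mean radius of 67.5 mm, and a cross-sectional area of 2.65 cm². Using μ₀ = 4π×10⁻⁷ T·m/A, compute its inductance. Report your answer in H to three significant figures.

L ≈ 8.30 H

For a thin toroid, L = μ₀μᵣN²A/(2πR).
L = (4π×10⁻⁷)(1450)(2700)²(2.650×10^-4) / (2π×6.750×10^-2 m) = 8.3 H.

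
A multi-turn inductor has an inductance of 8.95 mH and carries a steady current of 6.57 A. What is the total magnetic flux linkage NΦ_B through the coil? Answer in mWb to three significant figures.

NΦ_B ≈ 58.8 mWb

From L = NΦ_B/I, the flux linkage is NΦ_B = LI.
NΦ_B = (8.950×10^-3 H)(6.57 A) = 5.880×10^-2 Wb.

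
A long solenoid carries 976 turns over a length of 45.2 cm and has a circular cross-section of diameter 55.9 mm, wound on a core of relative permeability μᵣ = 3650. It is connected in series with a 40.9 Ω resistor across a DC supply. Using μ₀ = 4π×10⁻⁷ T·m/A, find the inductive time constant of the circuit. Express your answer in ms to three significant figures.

τ ≈ 580 ms

A = π(d/2)² = π(2.795×10^-2 m)² = 2.454×10^-3 m².
L = μ₀μᵣN²A/ℓ = (4π×10⁻⁷)(3650)(976)²(2.454×10^-3)/(0.452) = 23.72 H.
τ = L/R = (23.72)/(40.9) = 0.58 s.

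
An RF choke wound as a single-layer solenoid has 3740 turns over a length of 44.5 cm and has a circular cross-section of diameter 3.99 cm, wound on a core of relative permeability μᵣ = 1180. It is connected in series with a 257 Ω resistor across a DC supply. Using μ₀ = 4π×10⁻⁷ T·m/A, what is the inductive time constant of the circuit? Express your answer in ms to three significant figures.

A = π(d/2)² = π(1.995×10^-2 m)² = 1.250×10^-3 m².
L = μ₀μᵣN²A/ℓ = (4π×10⁻⁷)(1180)(3740)²(1.250×10^-3)/(0.445) = 58.28 H.
τ = L/R = (58.28)/(257) = 0.2268 s.

τ ≈ 227 ms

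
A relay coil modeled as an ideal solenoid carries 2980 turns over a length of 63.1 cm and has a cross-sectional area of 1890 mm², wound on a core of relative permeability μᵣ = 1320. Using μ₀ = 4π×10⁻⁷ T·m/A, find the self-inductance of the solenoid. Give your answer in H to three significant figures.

A = 1890 mm² = 1.890×10^-3 m².
For a long solenoid, L = μ₀μᵣN²A/ℓ.
L = (4π×10⁻⁷)(1320)(2980)²(1.890×10^-3)/(0.631 m) = 44.12 H.

L ≈ 44.1 H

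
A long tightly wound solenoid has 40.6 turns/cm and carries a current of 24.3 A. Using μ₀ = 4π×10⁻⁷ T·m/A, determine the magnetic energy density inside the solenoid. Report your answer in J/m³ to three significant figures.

B = μ₀nI = (4π×10⁻⁷)(4.060×10^3)(24.3) = 0.124 T.
u = B²/(2μ₀) = (0.124)²/(2×4π×10⁻⁷) = 6.116×10^3 J/m³.

u ≈ 6120 J/m³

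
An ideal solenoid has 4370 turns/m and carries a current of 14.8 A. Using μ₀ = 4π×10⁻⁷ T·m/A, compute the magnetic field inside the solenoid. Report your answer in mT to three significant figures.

B ≈ 81.3 mT

Inside a long solenoid, B = μ₀nI.
B = (4π×10⁻⁷)(4.370×10^3 m⁻¹)(14.8 A) = 8.127×10^-2 T.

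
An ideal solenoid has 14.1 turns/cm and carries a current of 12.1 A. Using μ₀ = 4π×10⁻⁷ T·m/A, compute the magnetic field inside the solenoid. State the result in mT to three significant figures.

B ≈ 21.4 mT

Inside a long solenoid, B = μ₀nI.
B = (4π×10⁻⁷)(1.410×10^3 m⁻¹)(12.1 A) = 2.144×10^-2 T.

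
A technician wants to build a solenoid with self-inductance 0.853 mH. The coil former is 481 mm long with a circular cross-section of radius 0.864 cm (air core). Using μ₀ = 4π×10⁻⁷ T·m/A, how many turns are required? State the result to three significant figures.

A = πr² = π(8.640×10^-3 m)² = 2.345×10^-4 m².
From L = μ₀N²A/ℓ, N = √(Lℓ / (μ₀A)).
N = √[(8.530×10^-4)(0.481) / ((4π×10⁻⁷)×2.345×10^-4)] = √(1.392×10^6) ≈ 1179.9.

N ≈ 1180 turns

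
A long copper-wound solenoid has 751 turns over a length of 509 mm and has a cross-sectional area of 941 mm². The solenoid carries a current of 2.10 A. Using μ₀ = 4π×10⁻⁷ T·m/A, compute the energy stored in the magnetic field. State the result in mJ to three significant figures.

U ≈ 2.89 mJ

A = 941 mm² = 9.410×10^-4 m².
L = μ₀N²A/ℓ = (4π×10⁻⁷)(751)²(9.410×10^-4)/(0.509) = 1.310×10^-3 H.
U = ½LI² = ½(1.310×10^-3)(2.10)² = 2.889×10^-3 J.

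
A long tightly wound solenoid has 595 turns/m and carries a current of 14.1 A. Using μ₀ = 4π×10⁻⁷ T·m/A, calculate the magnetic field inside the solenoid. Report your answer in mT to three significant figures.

Inside a long solenoid, B = μ₀nI.
B = (4π×10⁻⁷)(595 m⁻¹)(14.1 A) = 1.054×10^-2 T.

B ≈ 10.5 mT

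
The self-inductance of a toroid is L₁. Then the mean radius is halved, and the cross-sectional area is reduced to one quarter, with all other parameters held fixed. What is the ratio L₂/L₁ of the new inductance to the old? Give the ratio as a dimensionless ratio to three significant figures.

For a toroid, L ∝ μᵣN²A/R.
L₂/L₁ = (0.5)^-1 × (0.25) = 0.500.

L₂/L₁ = 0.500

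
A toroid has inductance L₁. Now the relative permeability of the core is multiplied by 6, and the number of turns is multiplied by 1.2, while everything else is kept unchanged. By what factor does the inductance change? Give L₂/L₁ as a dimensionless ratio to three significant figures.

For a toroid, L ∝ μᵣN²A/R.
L₂/L₁ = (6) × (1.2)^2 = 8.64.

L₂/L₁ = 8.64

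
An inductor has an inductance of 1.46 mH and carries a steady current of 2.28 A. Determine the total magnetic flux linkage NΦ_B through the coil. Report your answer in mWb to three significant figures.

From L = NΦ_B/I, the flux linkage is NΦ_B = LI.
NΦ_B = (1.460×10^-3 H)(2.28 A) = 3.329×10^-3 Wb.

NΦ_B ≈ 3.33 mWb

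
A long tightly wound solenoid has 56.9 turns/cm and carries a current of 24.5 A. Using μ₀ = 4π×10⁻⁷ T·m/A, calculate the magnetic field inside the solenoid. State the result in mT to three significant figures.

B ≈ 175 mT

Inside a long solenoid, B = μ₀nI.
B = (4π×10⁻⁷)(5.690×10^3 m⁻¹)(24.5 A) = 0.1752 T.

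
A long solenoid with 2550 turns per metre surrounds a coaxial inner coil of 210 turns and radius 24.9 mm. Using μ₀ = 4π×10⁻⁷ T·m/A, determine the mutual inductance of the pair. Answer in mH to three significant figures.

The outer solenoid produces a uniform field B₁ = μ₀n₁I₁ across the inner coil,
so the flux linkage is N₂Φ = N₂B₁A₂ = μ₀n₁N₂A₂·I₁, giving M = μ₀n₁N₂A₂.
A₂ = πr² = π(2.490×10^-2 m)² = 1.948×10^-3 m².
M = (4π×10⁻⁷)(2550)(210)(1.948×10^-3) = 1.311×10^-3 H.

M ≈ 1.31 mH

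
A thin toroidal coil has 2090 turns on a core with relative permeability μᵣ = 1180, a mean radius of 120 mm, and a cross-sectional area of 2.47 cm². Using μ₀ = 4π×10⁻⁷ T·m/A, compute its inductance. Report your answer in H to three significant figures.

For a thin toroid, L = μ₀μᵣN²A/(2πR).
L = (4π×10⁻⁷)(1180)(2090)²(2.470×10^-4) / (2π×0.12 m) = 2.122 H.

L ≈ 2.12 H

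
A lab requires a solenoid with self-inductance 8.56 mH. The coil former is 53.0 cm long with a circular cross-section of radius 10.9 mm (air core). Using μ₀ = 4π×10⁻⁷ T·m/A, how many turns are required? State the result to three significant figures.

A = πr² = π(1.090×10^-2 m)² = 3.733×10^-4 m².
From L = μ₀N²A/ℓ, N = √(Lℓ / (μ₀A)).
N = √[(8.560×10^-3)(0.53) / ((4π×10⁻⁷)×3.733×10^-4)] = √(9.672×10^6) ≈ 3110.1.

N ≈ 3110 turns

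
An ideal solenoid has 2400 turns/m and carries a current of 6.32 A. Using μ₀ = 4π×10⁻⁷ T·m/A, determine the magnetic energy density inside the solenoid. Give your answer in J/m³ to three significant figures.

u ≈ 145 J/m³

B = μ₀nI = (4π×10⁻⁷)(2.400×10^3)(6.32) = 1.906×10^-2 T.
u = B²/(2μ₀) = (1.906×10^-2)²/(2×4π×10⁻⁷) = 144.6 J/m³.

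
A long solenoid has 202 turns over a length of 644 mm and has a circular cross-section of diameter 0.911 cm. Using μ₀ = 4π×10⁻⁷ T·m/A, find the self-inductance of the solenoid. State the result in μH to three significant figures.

L ≈ 5.19 μH

A = π(d/2)² = π(4.555×10^-3 m)² = 6.518×10^-5 m².
For a long solenoid, L = μ₀N²A/ℓ.
L = (4π×10⁻⁷)(202)²(6.518×10^-5)/(0.644 m) = 5.190×10^-6 H.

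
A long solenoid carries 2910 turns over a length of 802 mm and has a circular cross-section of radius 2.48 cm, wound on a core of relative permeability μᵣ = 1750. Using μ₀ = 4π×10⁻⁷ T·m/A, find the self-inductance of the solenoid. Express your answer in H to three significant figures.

L ≈ 44.9 H

A = πr² = π(2.480×10^-2 m)² = 1.932×10^-3 m².
For a long solenoid, L = μ₀μᵣN²A/ℓ.
L = (4π×10⁻⁷)(1750)(2910)²(1.932×10^-3)/(0.802 m) = 44.87 H.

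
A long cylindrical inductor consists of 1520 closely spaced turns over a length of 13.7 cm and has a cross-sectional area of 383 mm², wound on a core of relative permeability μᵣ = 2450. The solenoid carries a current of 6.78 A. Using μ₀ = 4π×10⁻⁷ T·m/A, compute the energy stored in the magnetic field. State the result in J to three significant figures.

A = 383 mm² = 3.830×10^-4 m².
L = μ₀μᵣN²A/ℓ = (4π×10⁻⁷)(2450)(1520)²(3.830×10^-4)/(0.137) = 19.89 H.
U = ½LI² = ½(19.89)(6.78)² = 457.1 J.

U ≈ 457 J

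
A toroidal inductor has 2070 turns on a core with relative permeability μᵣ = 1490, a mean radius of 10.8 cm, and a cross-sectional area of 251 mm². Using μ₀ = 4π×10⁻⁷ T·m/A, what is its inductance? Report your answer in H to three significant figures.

For a thin toroid, L = μ₀μᵣN²A/(2πR).
L = (4π×10⁻⁷)(1490)(2070)²(2.510×10^-4) / (2π×0.108 m) = 2.968 H.

L ≈ 2.97 H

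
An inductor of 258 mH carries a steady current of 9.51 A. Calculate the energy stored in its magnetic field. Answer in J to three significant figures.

Stored magnetic energy: U = ½LI².
U = ½(0.258 H)(9.51 A)² = 11.67 J.

U ≈ 11.7 J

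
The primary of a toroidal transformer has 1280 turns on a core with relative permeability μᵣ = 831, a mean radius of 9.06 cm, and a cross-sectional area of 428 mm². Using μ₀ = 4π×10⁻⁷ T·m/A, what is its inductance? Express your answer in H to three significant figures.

L ≈ 1.29 H

For a thin toroid, L = μ₀μᵣN²A/(2πR).
L = (4π×10⁻⁷)(831)(1280)²(4.280×10^-4) / (2π×9.060×10^-2 m) = 1.286 H.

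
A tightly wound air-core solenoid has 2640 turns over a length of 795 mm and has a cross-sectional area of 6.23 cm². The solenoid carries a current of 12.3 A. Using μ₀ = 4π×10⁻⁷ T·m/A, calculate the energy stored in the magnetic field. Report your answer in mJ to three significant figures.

A = 6.23 cm² = 6.230×10^-4 m².
L = μ₀N²A/ℓ = (4π×10⁻⁷)(2640)²(6.230×10^-4)/(0.795) = 6.863×10^-3 H.
U = ½LI² = ½(6.863×10^-3)(12.3)² = 0.5192 J.

U ≈ 519 mJ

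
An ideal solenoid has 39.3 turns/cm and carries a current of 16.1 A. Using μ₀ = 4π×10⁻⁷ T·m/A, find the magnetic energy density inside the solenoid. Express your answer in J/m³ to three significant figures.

u ≈ 2520 J/m³

B = μ₀nI = (4π×10⁻⁷)(3.930×10^3)(16.1) = 7.951×10^-2 T.
u = B²/(2μ₀) = (7.951×10^-2)²/(2×4π×10⁻⁷) = 2.515×10^3 J/m³.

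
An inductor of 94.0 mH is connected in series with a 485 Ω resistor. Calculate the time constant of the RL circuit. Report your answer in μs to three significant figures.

τ = L/R = (9.400×10^-2 H)/(485 Ω) = 1.938×10^-4 s.

τ ≈ 194 μs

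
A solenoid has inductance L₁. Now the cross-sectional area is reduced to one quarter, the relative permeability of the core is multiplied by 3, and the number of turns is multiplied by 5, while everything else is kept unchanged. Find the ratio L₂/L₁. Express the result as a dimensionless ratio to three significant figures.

For a solenoid, L ∝ μᵣN²A/ℓ.
L₂/L₁ = (0.25) × (3) × (5)^2 = 18.8.

L₂/L₁ = 18.8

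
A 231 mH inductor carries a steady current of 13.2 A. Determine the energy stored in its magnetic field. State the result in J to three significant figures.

Stored magnetic energy: U = ½LI².
U = ½(0.231 H)(13.2 A)² = 20.12 J.

U ≈ 20.1 J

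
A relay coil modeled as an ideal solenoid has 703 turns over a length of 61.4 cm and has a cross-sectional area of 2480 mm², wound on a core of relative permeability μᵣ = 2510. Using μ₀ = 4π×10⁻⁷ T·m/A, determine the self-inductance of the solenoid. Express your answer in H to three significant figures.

L ≈ 6.30 H

A = 2480 mm² = 2.480×10^-3 m².
For a long solenoid, L = μ₀μᵣN²A/ℓ.
L = (4π×10⁻⁷)(2510)(703)²(2.480×10^-3)/(0.614 m) = 6.296 H.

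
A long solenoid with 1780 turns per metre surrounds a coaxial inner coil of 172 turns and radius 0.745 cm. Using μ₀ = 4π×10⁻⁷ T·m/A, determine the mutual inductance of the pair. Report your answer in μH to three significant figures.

The outer solenoid produces a uniform field B₁ = μ₀n₁I₁ across the inner coil,
so the flux linkage is N₂Φ = N₂B₁A₂ = μ₀n₁N₂A₂·I₁, giving M = μ₀n₁N₂A₂.
A₂ = πr² = π(7.450×10^-3 m)² = 1.744×10^-4 m².
M = (4π×10⁻⁷)(1780)(172)(1.744×10^-4) = 6.708×10^-5 H.

M ≈ 67.1 μH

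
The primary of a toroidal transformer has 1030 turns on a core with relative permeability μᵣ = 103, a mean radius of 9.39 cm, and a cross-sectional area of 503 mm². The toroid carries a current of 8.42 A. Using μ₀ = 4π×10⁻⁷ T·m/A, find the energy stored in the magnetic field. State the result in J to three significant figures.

U ≈ 4.15 J

L = μ₀μᵣN²A/(2πR) = (4π×10⁻⁷)(103)(1030)²(5.030×10^-4)/(2π×9.390×10^-2) = 0.1171 H.
U = ½LI² = ½(0.1171)(8.42)² = 4.15 J.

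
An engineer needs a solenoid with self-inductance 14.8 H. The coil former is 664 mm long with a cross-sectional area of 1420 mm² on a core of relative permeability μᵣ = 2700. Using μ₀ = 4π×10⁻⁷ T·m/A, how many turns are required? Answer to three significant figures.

A = 1420 mm² = 1.420×10^-3 m².
From L = μ₀μᵣN²A/ℓ, N = √(Lℓ / (μ₀μᵣA)).
N = √[(14.8)(0.664) / ((4π×10⁻⁷)(2700)×1.420×10^-3)] = √(2.040×10^6) ≈ 1428.2.

N ≈ 1430 turns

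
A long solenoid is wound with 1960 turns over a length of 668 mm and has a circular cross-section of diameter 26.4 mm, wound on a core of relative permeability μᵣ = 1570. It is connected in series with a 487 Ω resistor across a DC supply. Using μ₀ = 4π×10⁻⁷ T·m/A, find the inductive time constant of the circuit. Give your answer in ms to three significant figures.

τ ≈ 12.8 ms

A = π(d/2)² = π(1.320×10^-2 m)² = 5.474×10^-4 m².
L = μ₀μᵣN²A/ℓ = (4π×10⁻⁷)(1570)(1960)²(5.474×10^-4)/(0.668) = 6.211 H.
τ = L/R = (6.211)/(487) = 1.275×10^-2 s.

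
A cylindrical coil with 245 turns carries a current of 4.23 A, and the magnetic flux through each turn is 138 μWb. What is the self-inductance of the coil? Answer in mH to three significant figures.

Self-inductance is defined by L = NΦ_B/I (flux linkage over current).
L = (245)(1.380×10^-4 Wb)/(4.23 A) = 7.993×10^-3 H.

L ≈ 7.99 mH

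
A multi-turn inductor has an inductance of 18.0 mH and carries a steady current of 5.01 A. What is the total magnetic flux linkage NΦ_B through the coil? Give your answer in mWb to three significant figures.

From L = NΦ_B/I, the flux linkage is NΦ_B = LI.
NΦ_B = (1.800×10^-2 H)(5.01 A) = 9.018×10^-2 Wb.

NΦ_B ≈ 90.2 mWb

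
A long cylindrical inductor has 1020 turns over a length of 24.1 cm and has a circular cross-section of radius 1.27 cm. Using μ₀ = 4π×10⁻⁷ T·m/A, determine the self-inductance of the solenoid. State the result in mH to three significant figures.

A = πr² = π(1.270×10^-2 m)² = 5.067×10^-4 m².
For a long solenoid, L = μ₀N²A/ℓ.
L = (4π×10⁻⁷)(1020)²(5.067×10^-4)/(0.241 m) = 2.749×10^-3 H.

L ≈ 2.75 mH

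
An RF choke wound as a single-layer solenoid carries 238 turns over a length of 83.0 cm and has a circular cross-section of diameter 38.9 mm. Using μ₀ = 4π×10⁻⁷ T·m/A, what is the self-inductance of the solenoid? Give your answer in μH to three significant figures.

L ≈ 102 μH

A = π(d/2)² = π(1.945×10^-2 m)² = 1.188×10^-3 m².
For a long solenoid, L = μ₀N²A/ℓ.
L = (4π×10⁻⁷)(238)²(1.188×10^-3)/(0.83 m) = 1.019×10^-4 H.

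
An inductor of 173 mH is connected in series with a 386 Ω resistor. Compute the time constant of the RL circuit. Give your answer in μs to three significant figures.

τ ≈ 448 μs

τ = L/R = (0.173 H)/(386 Ω) = 4.482×10^-4 s.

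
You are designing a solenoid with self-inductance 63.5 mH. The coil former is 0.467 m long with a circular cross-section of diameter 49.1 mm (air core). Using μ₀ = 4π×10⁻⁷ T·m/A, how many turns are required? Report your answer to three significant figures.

A = π(d/2)² = π(2.455×10^-2 m)² = 1.893×10^-3 m².
From L = μ₀N²A/ℓ, N = √(Lℓ / (μ₀A)).
N = √[(6.350×10^-2)(0.467) / ((4π×10⁻⁷)×1.893×10^-3)] = √(1.246×10^7) ≈ 3530.3.

N ≈ 3530 turns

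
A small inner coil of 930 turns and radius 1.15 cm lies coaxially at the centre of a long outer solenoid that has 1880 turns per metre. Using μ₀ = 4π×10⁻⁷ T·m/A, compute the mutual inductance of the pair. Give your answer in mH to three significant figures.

The outer solenoid produces a uniform field B₁ = μ₀n₁I₁ across the inner coil,
so the flux linkage is N₂Φ = N₂B₁A₂ = μ₀n₁N₂A₂·I₁, giving M = μ₀n₁N₂A₂.
A₂ = πr² = π(1.150×10^-2 m)² = 4.1548×10^-4 m².
M = (4π×10⁻⁷)(1880)(930)(4.1548×10^-4) = 9.128×10^-4 H.

M ≈ 0.913 mH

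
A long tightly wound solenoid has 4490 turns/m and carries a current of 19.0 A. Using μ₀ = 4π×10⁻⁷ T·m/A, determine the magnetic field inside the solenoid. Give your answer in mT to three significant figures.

B ≈ 107 mT

Inside a long solenoid, B = μ₀nI.
B = (4π×10⁻⁷)(4.490×10^3 m⁻¹)(19.0 A) = 0.1072 T.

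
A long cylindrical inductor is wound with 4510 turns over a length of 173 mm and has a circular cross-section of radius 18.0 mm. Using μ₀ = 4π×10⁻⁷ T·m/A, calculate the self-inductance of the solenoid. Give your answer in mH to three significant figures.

L ≈ 150 mH

A = πr² = π(1.800×10^-2 m)² = 1.018×10^-3 m².
For a long solenoid, L = μ₀N²A/ℓ.
L = (4π×10⁻⁷)(4510)²(1.018×10^-3)/(0.173 m) = 0.1504 H.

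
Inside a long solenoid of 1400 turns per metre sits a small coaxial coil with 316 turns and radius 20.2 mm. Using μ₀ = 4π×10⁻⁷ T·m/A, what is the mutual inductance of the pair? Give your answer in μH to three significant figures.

The outer solenoid produces a uniform field B₁ = μ₀n₁I₁ across the inner coil,
so the flux linkage is N₂Φ = N₂B₁A₂ = μ₀n₁N₂A₂·I₁, giving M = μ₀n₁N₂A₂.
A₂ = πr² = π(2.020×10^-2 m)² = 1.282×10^-3 m².
M = (4π×10⁻⁷)(1400)(316)(1.282×10^-3) = 7.127×10^-4 H.

M ≈ 713 μH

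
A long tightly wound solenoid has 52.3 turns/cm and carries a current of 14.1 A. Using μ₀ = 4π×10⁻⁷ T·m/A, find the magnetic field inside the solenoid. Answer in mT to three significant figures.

B ≈ 92.7 mT

Inside a long solenoid, B = μ₀nI.
B = (4π×10⁻⁷)(5.230×10^3 m⁻¹)(14.1 A) = 9.267×10^-2 T.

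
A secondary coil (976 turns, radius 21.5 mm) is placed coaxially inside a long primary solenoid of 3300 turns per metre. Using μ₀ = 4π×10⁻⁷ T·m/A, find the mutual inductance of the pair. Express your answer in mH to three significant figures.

The outer solenoid produces a uniform field B₁ = μ₀n₁I₁ across the inner coil,
so the flux linkage is N₂Φ = N₂B₁A₂ = μ₀n₁N₂A₂·I₁, giving M = μ₀n₁N₂A₂.
A₂ = πr² = π(2.150×10^-2 m)² = 1.452×10^-3 m².
M = (4π×10⁻⁷)(3300)(976)(1.452×10^-3) = 5.878×10^-3 H.

M ≈ 5.88 mH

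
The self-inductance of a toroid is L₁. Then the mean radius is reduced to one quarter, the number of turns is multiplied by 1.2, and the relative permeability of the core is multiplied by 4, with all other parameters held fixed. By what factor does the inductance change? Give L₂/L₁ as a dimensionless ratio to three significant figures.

L₂/L₁ = 23.0

For a toroid, L ∝ μᵣN²A/R.
L₂/L₁ = (0.25)^-1 × (1.2)^2 × (4) = 23.0.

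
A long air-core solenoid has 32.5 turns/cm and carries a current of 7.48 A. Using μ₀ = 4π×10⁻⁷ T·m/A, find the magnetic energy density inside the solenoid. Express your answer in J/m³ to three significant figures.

u ≈ 371 J/m³

B = μ₀nI = (4π×10⁻⁷)(3.250×10^3)(7.48) = 3.0549×10^-2 T.
u = B²/(2μ₀) = (3.0549×10^-2)²/(2×4π×10⁻⁷) = 371.3 J/m³.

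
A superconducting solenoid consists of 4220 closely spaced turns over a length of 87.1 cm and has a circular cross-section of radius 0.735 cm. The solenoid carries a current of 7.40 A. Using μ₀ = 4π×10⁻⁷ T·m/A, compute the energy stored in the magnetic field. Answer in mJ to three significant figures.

U ≈ 119 mJ

A = πr² = π(7.350×10^-3 m)² = 1.697×10^-4 m².
L = μ₀N²A/ℓ = (4π×10⁻⁷)(4220)²(1.697×10^-4)/(0.871) = 4.361×10^-3 H.
U = ½LI² = ½(4.361×10^-3)(7.40)² = 0.1194 J.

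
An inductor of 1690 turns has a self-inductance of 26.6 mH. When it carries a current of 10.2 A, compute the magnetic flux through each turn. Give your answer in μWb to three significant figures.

From L = NΦ_B/I, the flux per turn is Φ_B = LI/N.
Φ_B = (2.660×10^-2 H)(10.2 A)/1690 = 1.605×10^-4 Wb.

Φ_B ≈ 161 μWb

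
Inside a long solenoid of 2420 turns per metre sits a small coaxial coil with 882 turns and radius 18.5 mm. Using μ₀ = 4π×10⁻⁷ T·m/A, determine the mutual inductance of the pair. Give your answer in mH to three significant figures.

M ≈ 2.88 mH

The outer solenoid produces a uniform field B₁ = μ₀n₁I₁ across the inner coil,
so the flux linkage is N₂Φ = N₂B₁A₂ = μ₀n₁N₂A₂·I₁, giving M = μ₀n₁N₂A₂.
A₂ = πr² = π(1.850×10^-2 m)² = 1.075×10^-3 m².
M = (4π×10⁻⁷)(2420)(882)(1.075×10^-3) = 2.884×10^-3 H.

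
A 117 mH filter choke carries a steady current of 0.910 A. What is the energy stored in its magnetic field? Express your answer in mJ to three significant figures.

Stored magnetic energy: U = ½LI².
U = ½(0.117 H)(0.910 A)² = 4.844×10^-2 J.

U ≈ 48.4 mJ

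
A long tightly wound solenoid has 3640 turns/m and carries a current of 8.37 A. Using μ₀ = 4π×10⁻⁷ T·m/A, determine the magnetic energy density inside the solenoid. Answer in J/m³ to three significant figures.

u ≈ 583 J/m³

B = μ₀nI = (4π×10⁻⁷)(3.640×10^3)(8.37) = 3.829×10^-2 T.
u = B²/(2μ₀) = (3.829×10^-2)²/(2×4π×10⁻⁷) = 583.2 J/m³.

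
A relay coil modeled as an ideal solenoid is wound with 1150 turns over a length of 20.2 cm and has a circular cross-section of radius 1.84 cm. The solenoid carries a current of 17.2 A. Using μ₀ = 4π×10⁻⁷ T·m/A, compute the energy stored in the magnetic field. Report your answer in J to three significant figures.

A = πr² = π(1.840×10^-2 m)² = 1.064×10^-3 m².
L = μ₀N²A/ℓ = (4π×10⁻⁷)(1150)²(1.064×10^-3)/(0.202) = 8.751×10^-3 H.
U = ½LI² = ½(8.751×10^-3)(17.2)² = 1.294 J.

U ≈ 1.29 J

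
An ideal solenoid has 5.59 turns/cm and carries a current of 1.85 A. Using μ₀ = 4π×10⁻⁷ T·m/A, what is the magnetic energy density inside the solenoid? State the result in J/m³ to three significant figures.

B = μ₀nI = (4π×10⁻⁷)(559)(1.85) = 1.300×10^-3 T.
u = B²/(2μ₀) = (1.300×10^-3)²/(2×4π×10⁻⁷) = 0.672 J/m³.

u ≈ 0.672 J/m³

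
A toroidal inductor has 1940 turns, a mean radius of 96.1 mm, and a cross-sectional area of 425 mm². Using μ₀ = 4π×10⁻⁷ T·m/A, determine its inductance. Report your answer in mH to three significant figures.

For a thin toroid, L = μ₀N²A/(2πR).
L = (4π×10⁻⁷)(1940)²(4.250×10^-4) / (2π×9.610×10^-2 m) = 3.329×10^-3 H.

L ≈ 3.33 mH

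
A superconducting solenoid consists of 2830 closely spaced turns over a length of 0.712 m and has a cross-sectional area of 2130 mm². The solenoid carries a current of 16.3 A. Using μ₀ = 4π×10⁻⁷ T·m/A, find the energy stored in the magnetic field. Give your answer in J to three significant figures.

A = 2130 mm² = 2.130×10^-3 m².
L = μ₀N²A/ℓ = (4π×10⁻⁷)(2830)²(2.130×10^-3)/(0.712) = 3.011×10^-2 H.
U = ½LI² = ½(3.011×10^-2)(16.3)² = 4 J.

U ≈ 4.00 J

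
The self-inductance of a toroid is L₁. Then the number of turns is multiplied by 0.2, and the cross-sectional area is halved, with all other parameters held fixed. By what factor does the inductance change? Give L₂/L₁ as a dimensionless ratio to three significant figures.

L₂/L₁ = 0.0200

For a toroid, L ∝ μᵣN²A/R.
L₂/L₁ = (0.2)^2 × (0.5) = 0.0200.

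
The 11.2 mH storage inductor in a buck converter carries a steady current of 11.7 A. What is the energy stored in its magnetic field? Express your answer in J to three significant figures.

Stored magnetic energy: U = ½LI².
U = ½(1.120×10^-2 H)(11.7 A)² = 0.7666 J.

U ≈ 0.767 J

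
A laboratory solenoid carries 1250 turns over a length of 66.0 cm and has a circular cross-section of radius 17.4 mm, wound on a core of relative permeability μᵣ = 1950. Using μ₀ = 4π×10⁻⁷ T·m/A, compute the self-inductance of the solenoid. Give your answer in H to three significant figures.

A = πr² = π(1.740×10^-2 m)² = 9.511×10^-4 m².
For a long solenoid, L = μ₀μᵣN²A/ℓ.
L = (4π×10⁻⁷)(1950)(1250)²(9.511×10^-4)/(0.66 m) = 5.518 H.

L ≈ 5.52 H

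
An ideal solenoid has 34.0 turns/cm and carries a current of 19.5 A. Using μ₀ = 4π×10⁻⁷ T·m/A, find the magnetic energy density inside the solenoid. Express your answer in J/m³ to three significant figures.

B = μ₀nI = (4π×10⁻⁷)(3.400×10^3)(19.5) = 8.332×10^-2 T.
u = B²/(2μ₀) = (8.332×10^-2)²/(2×4π×10⁻⁷) = 2.762×10^3 J/m³.

u ≈ 2760 J/m³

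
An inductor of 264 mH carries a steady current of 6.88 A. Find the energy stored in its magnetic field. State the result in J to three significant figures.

U ≈ 6.25 J

Stored magnetic energy: U = ½LI².
U = ½(0.264 H)(6.88 A)² = 6.248 J.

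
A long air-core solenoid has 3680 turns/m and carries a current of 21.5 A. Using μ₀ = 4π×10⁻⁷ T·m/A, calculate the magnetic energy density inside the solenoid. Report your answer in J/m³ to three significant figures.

u ≈ 3930 J/m³

B = μ₀nI = (4π×10⁻⁷)(3.680×10^3)(21.5) = 9.943×10^-2 T.
u = B²/(2μ₀) = (9.943×10^-2)²/(2×4π×10⁻⁷) = 3.933×10^3 J/m³.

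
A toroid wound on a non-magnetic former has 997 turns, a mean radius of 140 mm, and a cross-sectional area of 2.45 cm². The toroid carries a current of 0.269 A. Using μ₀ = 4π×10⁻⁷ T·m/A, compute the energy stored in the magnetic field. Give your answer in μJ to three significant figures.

L = μ₀N²A/(2πR) = (4π×10⁻⁷)(997)²(2.450×10^-4)/(2π×0.14) = 3.479×10^-4 H.
U = ½LI² = ½(3.479×10^-4)(0.269)² = 1.259×10^-5 J.

U ≈ 12.6 μJ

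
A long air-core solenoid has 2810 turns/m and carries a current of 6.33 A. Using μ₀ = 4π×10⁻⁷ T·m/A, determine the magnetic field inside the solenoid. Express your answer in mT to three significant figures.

B ≈ 22.4 mT

Inside a long solenoid, B = μ₀nI.
B = (4π×10⁻⁷)(2.810×10^3 m⁻¹)(6.33 A) = 2.235×10^-2 T.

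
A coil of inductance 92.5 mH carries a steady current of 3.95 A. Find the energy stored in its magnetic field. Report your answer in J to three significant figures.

Stored magnetic energy: U = ½LI².
U = ½(9.250×10^-2 H)(3.95 A)² = 0.7216 J.

U ≈ 0.722 J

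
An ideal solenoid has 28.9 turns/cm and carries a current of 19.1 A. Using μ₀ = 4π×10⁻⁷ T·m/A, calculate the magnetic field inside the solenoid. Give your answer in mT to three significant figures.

Inside a long solenoid, B = μ₀nI.
B = (4π×10⁻⁷)(2.890×10^3 m⁻¹)(19.1 A) = 6.937×10^-2 T.

B ≈ 69.4 mT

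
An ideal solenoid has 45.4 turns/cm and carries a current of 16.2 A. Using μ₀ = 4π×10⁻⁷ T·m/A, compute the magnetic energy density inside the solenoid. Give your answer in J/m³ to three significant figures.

u ≈ 3400 J/m³

B = μ₀nI = (4π×10⁻⁷)(4.540×10^3)(16.2) = 9.242×10^-2 T.
u = B²/(2μ₀) = (9.242×10^-2)²/(2×4π×10⁻⁷) = 3.399×10^3 J/m³.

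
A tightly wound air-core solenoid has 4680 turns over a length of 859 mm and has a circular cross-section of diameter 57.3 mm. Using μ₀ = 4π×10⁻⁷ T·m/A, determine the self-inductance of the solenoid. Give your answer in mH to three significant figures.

A = π(d/2)² = π(2.865×10^-2 m)² = 2.579×10^-3 m².
For a long solenoid, L = μ₀N²A/ℓ.
L = (4π×10⁻⁷)(4680)²(2.579×10^-3)/(0.859 m) = 8.262×10^-2 H.

L ≈ 82.6 mH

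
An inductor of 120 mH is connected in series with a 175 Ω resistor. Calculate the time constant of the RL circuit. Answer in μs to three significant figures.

τ = L/R = (0.12 H)/(175 Ω) = 6.857×10^-4 s.

τ ≈ 686 μs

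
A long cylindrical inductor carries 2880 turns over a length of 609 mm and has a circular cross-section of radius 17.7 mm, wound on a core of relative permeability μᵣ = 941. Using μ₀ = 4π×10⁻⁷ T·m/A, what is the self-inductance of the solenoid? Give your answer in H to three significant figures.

A = πr² = π(1.770×10^-2 m)² = 9.842×10^-4 m².
For a long solenoid, L = μ₀μᵣN²A/ℓ.
L = (4π×10⁻⁷)(941)(2880)²(9.842×10^-4)/(0.609 m) = 15.85 H.

L ≈ 15.9 H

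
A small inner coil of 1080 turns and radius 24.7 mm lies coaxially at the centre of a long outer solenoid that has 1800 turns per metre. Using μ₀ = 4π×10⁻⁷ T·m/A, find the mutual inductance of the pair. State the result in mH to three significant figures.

M ≈ 4.68 mH

The outer solenoid produces a uniform field B₁ = μ₀n₁I₁ across the inner coil,
so the flux linkage is N₂Φ = N₂B₁A₂ = μ₀n₁N₂A₂·I₁, giving M = μ₀n₁N₂A₂.
A₂ = πr² = π(2.470×10^-2 m)² = 1.917×10^-3 m².
M = (4π×10⁻⁷)(1800)(1080)(1.917×10^-3) = 4.682×10^-3 H.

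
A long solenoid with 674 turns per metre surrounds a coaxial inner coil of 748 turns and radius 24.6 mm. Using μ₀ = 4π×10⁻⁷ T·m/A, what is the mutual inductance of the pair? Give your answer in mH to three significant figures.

M ≈ 1.20 mH

The outer solenoid produces a uniform field B₁ = μ₀n₁I₁ across the inner coil,
so the flux linkage is N₂Φ = N₂B₁A₂ = μ₀n₁N₂A₂·I₁, giving M = μ₀n₁N₂A₂.
A₂ = πr² = π(2.460×10^-2 m)² = 1.901×10^-3 m².
M = (4π×10⁻⁷)(674)(748)(1.901×10^-3) = 1.204×10^-3 H.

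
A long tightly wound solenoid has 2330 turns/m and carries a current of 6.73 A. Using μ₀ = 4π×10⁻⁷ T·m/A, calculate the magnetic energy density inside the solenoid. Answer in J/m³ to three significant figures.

u ≈ 154 J/m³

B = μ₀nI = (4π×10⁻⁷)(2.330×10^3)(6.73) = 1.971×10^-2 T.
u = B²/(2μ₀) = (1.971×10^-2)²/(2×4π×10⁻⁷) = 154.498 J/m³.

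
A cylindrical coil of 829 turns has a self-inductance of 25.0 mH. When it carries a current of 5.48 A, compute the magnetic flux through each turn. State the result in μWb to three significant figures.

From L = NΦ_B/I, the flux per turn is Φ_B = LI/N.
Φ_B = (2.500×10^-2 H)(5.48 A)/829 = 1.653×10^-4 Wb.

Φ_B ≈ 165 μWb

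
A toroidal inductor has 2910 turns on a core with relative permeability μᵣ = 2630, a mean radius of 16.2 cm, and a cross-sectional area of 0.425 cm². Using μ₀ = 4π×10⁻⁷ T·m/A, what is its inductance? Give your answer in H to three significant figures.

L ≈ 1.17 H

For a thin toroid, L = μ₀μᵣN²A/(2πR).
L = (4π×10⁻⁷)(2630)(2910)²(4.250×10^-5) / (2π×0.162 m) = 1.169 H.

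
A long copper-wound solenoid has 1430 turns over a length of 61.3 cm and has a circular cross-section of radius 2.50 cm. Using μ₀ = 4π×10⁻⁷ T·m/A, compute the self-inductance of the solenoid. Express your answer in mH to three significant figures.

L ≈ 8.23 mH

A = πr² = π(2.500×10^-2 m)² = 1.963×10^-3 m².
For a long solenoid, L = μ₀N²A/ℓ.
L = (4π×10⁻⁷)(1430)²(1.963×10^-3)/(0.613 m) = 8.231×10^-3 H.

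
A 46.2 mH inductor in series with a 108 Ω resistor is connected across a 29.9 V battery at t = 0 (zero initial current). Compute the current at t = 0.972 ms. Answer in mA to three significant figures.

τ = L/R = 4.620×10^-2/108 = 4.278×10^-4 s; final current I_∞ = ε/R = 29.9/108 = 0.2769 A.
I(t) = I_∞(1 − e^(−t/τ)) with t/τ = 2.272.
I = (0.2769)(1 − e^(−2.272)) = 0.2483 A.

I ≈ 248 mA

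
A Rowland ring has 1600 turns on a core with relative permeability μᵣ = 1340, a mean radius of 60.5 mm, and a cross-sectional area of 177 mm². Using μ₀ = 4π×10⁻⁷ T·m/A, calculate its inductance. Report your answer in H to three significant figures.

L ≈ 2.01 H

For a thin toroid, L = μ₀μᵣN²A/(2πR).
L = (4π×10⁻⁷)(1340)(1600)²(1.770×10^-4) / (2π×6.050×10^-2 m) = 2.007 H.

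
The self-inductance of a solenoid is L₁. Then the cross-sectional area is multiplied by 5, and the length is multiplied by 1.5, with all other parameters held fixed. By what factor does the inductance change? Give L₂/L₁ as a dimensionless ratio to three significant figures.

L₂/L₁ = 3.33

For a solenoid, L ∝ μᵣN²A/ℓ.
L₂/L₁ = (5) × (1.5)^-1 = 3.33.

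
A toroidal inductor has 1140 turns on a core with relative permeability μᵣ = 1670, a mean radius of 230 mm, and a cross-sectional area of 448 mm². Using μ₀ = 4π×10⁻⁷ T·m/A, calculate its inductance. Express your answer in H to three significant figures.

L ≈ 0.845 H

For a thin toroid, L = μ₀μᵣN²A/(2πR).
L = (4π×10⁻⁷)(1670)(1140)²(4.480×10^-4) / (2π×0.23 m) = 0.84549 H.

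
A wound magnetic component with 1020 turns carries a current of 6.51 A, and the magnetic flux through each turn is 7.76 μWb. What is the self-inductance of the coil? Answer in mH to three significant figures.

Self-inductance is defined by L = NΦ_B/I (flux linkage over current).
L = (1020)(7.760×10^-6 Wb)/(6.51 A) = 1.216×10^-3 H.

L ≈ 1.22 mH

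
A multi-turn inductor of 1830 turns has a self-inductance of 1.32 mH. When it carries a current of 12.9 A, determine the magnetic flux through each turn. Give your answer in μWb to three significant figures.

From L = NΦ_B/I, the flux per turn is Φ_B = LI/N.
Φ_B = (1.320×10^-3 H)(12.9 A)/1830 = 9.3049×10^-6 Wb.

Φ_B ≈ 9.30 μWb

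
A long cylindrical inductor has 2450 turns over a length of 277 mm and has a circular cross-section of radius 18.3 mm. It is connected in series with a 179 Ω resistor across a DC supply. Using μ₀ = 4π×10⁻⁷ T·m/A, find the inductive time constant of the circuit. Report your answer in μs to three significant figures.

τ ≈ 160 μs

A = πr² = π(1.830×10^-2 m)² = 1.052×10^-3 m².
L = μ₀N²A/ℓ = (4π×10⁻⁷)(2450)²(1.052×10^-3)/(0.277) = 2.8649×10^-2 H.
τ = L/R = (2.8649×10^-2)/(179) = 1.601×10^-4 s.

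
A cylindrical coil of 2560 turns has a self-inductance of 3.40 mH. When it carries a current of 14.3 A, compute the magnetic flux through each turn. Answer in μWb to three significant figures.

From L = NΦ_B/I, the flux per turn is Φ_B = LI/N.
Φ_B = (3.400×10^-3 H)(14.3 A)/2560 = 1.899×10^-5 Wb.

Φ_B ≈ 19.0 μWb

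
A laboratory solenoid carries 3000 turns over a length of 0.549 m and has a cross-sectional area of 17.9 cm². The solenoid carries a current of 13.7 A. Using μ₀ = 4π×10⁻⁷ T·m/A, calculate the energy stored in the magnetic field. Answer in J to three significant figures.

A = 17.9 cm² = 1.790×10^-3 m².
L = μ₀N²A/ℓ = (4π×10⁻⁷)(3000)²(1.790×10^-3)/(0.549) = 3.688×10^-2 H.
U = ½LI² = ½(3.688×10^-2)(13.7)² = 3.461 J.

U ≈ 3.46 J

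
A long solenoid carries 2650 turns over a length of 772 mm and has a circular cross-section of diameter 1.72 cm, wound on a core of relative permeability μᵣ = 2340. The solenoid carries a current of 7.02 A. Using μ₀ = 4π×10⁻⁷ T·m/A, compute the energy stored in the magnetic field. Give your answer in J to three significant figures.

U ≈ 153 J

A = π(d/2)² = π(8.600×10^-3 m)² = 2.324×10^-4 m².
L = μ₀μᵣN²A/ℓ = (4π×10⁻⁷)(2340)(2650)²(2.324×10^-4)/(0.772) = 6.215 H.
U = ½LI² = ½(6.215)(7.02)² = 153.1 J.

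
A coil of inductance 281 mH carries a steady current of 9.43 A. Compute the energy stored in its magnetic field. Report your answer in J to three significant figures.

Stored magnetic energy: U = ½LI².
U = ½(0.281 H)(9.43 A)² = 12.49 J.

U ≈ 12.5 J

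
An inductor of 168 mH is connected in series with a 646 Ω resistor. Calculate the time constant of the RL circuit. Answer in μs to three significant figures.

τ = L/R = (0.168 H)/(646 Ω) = 2.601×10^-4 s.

τ ≈ 260 μs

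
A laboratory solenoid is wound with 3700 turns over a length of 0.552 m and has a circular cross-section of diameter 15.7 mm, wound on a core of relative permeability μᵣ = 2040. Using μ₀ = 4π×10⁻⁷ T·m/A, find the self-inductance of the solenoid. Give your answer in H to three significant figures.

A = π(d/2)² = π(7.850×10^-3 m)² = 1.936×10^-4 m².
For a long solenoid, L = μ₀μᵣN²A/ℓ.
L = (4π×10⁻⁷)(2040)(3700)²(1.936×10^-4)/(0.552 m) = 12.31 H.

L ≈ 12.3 H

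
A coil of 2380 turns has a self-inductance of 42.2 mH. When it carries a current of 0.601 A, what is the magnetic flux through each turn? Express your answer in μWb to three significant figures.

From L = NΦ_B/I, the flux per turn is Φ_B = LI/N.
Φ_B = (4.220×10^-2 H)(0.601 A)/2380 = 1.066×10^-5 Wb.

Φ_B ≈ 10.7 μWb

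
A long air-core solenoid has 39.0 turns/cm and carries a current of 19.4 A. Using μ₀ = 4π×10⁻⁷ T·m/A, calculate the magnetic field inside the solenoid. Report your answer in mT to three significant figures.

B ≈ 95.1 mT

Inside a long solenoid, B = μ₀nI.
B = (4π×10⁻⁷)(3.900×10^3 m⁻¹)(19.4 A) = 9.508×10^-2 T.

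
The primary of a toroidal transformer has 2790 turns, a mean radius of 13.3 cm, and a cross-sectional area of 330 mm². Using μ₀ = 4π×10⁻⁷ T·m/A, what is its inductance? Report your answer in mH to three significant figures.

For a thin toroid, L = μ₀N²A/(2πR).
L = (4π×10⁻⁷)(2790)²(3.300×10^-4) / (2π×0.133 m) = 3.863×10^-3 H.

L ≈ 3.86 mH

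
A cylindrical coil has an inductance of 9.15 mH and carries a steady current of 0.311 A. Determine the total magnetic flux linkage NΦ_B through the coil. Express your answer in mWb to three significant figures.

From L = NΦ_B/I, the flux linkage is NΦ_B = LI.
NΦ_B = (9.150×10^-3 H)(0.311 A) = 2.846×10^-3 Wb.

NΦ_B ≈ 2.85 mWb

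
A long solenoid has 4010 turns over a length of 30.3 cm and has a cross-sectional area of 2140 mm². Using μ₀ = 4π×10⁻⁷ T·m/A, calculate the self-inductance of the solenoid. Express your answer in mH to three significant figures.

A = 2140 mm² = 2.140×10^-3 m².
For a long solenoid, L = μ₀N²A/ℓ.
L = (4π×10⁻⁷)(4010)²(2.140×10^-3)/(0.303 m) = 0.1427 H.

L ≈ 143 mH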